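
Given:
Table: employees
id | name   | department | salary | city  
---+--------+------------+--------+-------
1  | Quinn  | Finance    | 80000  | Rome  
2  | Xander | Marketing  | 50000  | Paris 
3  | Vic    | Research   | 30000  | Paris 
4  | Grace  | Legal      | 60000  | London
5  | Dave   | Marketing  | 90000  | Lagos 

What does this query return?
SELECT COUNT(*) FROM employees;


COUNT(*) counts all rows

5


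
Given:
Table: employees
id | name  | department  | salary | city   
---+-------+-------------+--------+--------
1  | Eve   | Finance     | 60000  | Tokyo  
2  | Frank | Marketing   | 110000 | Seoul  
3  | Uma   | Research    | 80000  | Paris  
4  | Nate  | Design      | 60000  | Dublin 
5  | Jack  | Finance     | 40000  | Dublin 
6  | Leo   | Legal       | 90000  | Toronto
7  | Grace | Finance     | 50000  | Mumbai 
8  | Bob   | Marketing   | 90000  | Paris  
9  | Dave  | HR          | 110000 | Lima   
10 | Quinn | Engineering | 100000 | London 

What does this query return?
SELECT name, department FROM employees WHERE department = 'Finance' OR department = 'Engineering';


Filtering: department = 'Finance' OR 'Engineering'
Matching: 4 rows

4 rows:
Eve, Finance
Jack, Finance
Grace, Finance
Quinn, Engineering


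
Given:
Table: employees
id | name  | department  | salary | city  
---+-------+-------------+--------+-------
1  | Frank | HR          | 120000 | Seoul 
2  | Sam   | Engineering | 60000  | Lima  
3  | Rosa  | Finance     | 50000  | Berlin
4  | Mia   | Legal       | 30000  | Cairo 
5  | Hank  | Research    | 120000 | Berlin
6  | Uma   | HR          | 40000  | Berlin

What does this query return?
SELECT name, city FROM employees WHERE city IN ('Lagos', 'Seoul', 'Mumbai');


Filtering: city IN ('Lagos', 'Seoul', 'Mumbai')
Matching: 1 rows

1 rows:
Frank, Seoul


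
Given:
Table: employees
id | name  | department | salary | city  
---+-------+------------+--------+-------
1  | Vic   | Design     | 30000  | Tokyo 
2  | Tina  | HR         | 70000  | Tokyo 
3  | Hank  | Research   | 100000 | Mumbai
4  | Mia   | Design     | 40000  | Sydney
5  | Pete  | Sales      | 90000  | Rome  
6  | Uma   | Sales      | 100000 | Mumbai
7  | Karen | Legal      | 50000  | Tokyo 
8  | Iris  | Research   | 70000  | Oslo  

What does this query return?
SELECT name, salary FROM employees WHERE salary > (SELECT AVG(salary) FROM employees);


Subquery: AVG(salary) = 68750.0
Filtering: salary > 68750.0
  Tina (70000) -> MATCH
  Hank (100000) -> MATCH
  Pete (90000) -> MATCH
  Uma (100000) -> MATCH
  Iris (70000) -> MATCH


5 rows:
Tina, 70000
Hank, 100000
Pete, 90000
Uma, 100000
Iris, 70000


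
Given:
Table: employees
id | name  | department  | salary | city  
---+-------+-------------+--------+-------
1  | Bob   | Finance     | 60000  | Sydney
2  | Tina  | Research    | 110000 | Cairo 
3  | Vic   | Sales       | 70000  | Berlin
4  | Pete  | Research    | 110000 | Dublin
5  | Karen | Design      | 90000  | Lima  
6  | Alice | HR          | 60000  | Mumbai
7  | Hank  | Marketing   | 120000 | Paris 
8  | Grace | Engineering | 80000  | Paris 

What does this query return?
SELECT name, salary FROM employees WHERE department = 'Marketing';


Filtering: department = 'Marketing'
Matching rows: 1

1 rows:
Hank, 120000


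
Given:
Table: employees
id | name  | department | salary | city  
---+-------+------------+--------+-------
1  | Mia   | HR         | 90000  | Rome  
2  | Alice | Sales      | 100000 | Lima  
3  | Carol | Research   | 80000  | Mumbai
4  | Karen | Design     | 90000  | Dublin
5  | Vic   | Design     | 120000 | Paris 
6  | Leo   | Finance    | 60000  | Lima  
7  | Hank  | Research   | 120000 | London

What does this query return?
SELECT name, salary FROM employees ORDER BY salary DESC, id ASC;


Sorting by salary DESC, then id ASC for ties

7 rows:
Vic, 120000
Hank, 120000
Alice, 100000
Mia, 90000
Karen, 90000
Carol, 80000
Leo, 60000


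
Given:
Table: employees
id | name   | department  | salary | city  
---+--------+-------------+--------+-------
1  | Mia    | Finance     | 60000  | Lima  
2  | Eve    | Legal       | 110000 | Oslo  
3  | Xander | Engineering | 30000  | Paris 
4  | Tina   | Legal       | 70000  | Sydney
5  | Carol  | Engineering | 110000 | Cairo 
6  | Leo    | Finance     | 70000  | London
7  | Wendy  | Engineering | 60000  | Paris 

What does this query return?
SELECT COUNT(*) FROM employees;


COUNT(*) counts all rows

7


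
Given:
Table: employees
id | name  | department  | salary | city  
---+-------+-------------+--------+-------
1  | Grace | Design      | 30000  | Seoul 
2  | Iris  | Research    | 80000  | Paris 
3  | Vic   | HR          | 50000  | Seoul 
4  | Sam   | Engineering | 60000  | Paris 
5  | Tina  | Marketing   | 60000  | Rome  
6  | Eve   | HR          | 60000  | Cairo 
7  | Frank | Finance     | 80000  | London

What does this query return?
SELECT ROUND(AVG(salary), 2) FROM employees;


SUM(salary) = 420000
COUNT = 7
ROUND(AVG, 2) = ROUND(420000 / 7, 2) = 60000.0

60000.0


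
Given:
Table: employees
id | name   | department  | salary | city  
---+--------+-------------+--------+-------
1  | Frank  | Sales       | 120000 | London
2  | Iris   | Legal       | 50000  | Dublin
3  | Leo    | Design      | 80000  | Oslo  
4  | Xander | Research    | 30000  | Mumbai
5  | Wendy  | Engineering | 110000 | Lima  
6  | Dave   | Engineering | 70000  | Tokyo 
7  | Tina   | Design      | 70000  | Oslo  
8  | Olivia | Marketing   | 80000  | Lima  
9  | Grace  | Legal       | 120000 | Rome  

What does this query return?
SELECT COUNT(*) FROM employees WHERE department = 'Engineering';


Counting rows where department = 'Engineering'
  Wendy -> MATCH
  Dave -> MATCH


2


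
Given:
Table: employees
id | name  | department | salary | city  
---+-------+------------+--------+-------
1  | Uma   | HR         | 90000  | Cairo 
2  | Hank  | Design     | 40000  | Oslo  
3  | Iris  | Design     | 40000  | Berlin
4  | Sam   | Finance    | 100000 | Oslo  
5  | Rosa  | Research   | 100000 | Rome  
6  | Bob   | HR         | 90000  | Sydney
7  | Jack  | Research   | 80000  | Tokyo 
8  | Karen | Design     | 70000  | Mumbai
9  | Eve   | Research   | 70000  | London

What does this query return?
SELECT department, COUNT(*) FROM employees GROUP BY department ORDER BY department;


Assigning each row to its department group:
  Uma -> HR
  Hank -> Design
  Iris -> Design
  Sam -> Finance
  Rosa -> Research
  Bob -> HR
  Jack -> Research
  Karen -> Design
  Eve -> Research


4 groups:
Design, 3
Finance, 1
HR, 2
Research, 3


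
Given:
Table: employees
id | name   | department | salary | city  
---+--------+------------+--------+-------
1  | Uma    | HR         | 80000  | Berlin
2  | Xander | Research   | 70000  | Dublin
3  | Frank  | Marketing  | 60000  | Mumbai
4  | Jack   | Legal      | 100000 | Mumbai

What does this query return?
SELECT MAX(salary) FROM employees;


Salaries: 80000, 70000, 60000, 100000
MAX = 100000

100000


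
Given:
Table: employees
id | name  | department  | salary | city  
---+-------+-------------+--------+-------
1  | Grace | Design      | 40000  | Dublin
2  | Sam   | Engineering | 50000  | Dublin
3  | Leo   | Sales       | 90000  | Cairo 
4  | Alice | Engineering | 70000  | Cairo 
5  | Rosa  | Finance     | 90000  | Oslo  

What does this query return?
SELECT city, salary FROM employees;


Projecting columns: city, salary

5 rows:
Dublin, 40000
Dublin, 50000
Cairo, 90000
Cairo, 70000
Oslo, 90000


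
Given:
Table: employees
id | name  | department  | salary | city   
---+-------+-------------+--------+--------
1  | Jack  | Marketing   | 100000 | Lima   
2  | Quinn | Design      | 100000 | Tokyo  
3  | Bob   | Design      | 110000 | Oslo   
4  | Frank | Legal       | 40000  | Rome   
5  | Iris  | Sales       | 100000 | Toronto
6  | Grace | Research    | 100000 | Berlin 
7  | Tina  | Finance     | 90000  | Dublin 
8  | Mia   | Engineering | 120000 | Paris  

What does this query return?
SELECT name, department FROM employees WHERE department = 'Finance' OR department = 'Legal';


Filtering: department = 'Finance' OR 'Legal'
Matching: 2 rows

2 rows:
Frank, Legal
Tina, Finance


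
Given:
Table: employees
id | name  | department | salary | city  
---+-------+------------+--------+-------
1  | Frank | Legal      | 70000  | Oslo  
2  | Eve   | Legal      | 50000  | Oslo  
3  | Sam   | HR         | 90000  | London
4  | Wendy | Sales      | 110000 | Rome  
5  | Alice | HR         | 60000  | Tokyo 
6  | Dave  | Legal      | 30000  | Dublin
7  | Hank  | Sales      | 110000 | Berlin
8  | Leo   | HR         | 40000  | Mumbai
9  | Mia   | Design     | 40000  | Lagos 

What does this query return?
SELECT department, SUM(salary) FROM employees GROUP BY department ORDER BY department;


Summing salary within each department:
  Design: 40000 = 40000
  HR: 90000 + 60000 + 40000 = 190000
  Legal: 70000 + 50000 + 30000 = 150000
  Sales: 110000 + 110000 = 220000


4 groups:
Design, 40000
HR, 190000
Legal, 150000
Sales, 220000


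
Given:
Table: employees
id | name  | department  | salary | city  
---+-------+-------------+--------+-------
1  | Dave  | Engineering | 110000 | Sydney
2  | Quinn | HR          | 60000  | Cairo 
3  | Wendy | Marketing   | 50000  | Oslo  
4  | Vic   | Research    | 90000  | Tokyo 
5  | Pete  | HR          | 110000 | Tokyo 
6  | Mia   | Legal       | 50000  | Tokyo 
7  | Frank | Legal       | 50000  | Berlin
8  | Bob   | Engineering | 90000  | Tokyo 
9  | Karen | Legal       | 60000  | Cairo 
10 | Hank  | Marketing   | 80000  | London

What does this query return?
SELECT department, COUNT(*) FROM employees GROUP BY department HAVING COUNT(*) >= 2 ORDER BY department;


Groups with count >= 2:
  Engineering: 2 -> PASS
  HR: 2 -> PASS
  Legal: 3 -> PASS
  Marketing: 2 -> PASS
  Research: 1 -> filtered out


4 groups:
Engineering, 2
HR, 2
Legal, 3
Marketing, 2


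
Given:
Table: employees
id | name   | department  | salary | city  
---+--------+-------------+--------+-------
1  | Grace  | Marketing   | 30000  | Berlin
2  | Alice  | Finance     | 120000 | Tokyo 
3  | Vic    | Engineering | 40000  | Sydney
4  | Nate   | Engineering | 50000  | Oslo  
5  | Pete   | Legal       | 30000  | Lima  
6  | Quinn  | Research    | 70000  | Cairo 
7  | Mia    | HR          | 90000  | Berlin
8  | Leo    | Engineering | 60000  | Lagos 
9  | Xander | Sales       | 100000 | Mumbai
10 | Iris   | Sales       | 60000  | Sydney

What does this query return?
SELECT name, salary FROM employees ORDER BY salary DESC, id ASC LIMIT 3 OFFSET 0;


Sort by salary DESC (id ASC tiebreak), then skip 0 and take 3
Rows 1 through 3

3 rows:
Alice, 120000
Xander, 100000
Mia, 90000


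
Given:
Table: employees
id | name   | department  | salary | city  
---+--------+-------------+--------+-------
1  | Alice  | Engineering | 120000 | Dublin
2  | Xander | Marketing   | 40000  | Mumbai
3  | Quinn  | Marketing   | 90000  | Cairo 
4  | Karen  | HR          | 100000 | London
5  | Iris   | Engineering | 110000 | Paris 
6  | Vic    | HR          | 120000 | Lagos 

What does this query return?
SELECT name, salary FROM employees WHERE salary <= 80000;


Filtering: salary <= 80000
Matching: 1 rows

1 rows:
Xander, 40000


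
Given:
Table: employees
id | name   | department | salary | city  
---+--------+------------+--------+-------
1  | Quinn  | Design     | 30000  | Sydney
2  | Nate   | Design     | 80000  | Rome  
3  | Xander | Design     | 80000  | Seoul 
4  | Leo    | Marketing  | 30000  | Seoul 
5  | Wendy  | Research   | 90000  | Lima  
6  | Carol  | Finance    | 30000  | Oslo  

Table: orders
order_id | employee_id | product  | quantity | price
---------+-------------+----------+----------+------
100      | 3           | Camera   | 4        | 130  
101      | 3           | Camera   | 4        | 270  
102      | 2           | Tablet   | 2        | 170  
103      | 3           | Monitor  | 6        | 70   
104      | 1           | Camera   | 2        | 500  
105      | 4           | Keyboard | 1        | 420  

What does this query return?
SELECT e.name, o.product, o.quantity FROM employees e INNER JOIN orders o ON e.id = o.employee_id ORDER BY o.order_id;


Joining employees.id = orders.employee_id:
  employee Xander (id=3) -> order Camera
  employee Xander (id=3) -> order Camera
  employee Nate (id=2) -> order Tablet
  employee Xander (id=3) -> order Monitor
  employee Quinn (id=1) -> order Camera
  employee Leo (id=4) -> order Keyboard


6 rows:
Xander, Camera, 4
Xander, Camera, 4
Nate, Tablet, 2
Xander, Monitor, 6
Quinn, Camera, 2
Leo, Keyboard, 1


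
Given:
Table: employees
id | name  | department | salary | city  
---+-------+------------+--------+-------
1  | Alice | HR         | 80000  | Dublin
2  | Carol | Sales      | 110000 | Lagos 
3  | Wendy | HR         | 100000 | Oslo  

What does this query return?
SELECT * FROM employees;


SELECT * returns all 3 rows with all columns

3 rows:
1, Alice, HR, 80000, Dublin
2, Carol, Sales, 110000, Lagos
3, Wendy, HR, 100000, Oslo


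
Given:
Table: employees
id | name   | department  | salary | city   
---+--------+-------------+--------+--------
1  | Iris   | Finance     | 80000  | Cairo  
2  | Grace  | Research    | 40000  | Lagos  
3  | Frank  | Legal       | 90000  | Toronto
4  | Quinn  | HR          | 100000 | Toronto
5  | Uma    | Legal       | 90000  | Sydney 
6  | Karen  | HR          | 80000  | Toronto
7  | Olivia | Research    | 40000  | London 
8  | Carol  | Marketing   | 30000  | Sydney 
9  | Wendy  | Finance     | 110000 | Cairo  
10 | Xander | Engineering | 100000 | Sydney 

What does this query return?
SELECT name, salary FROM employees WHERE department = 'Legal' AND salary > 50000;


Filtering: department = 'Legal' AND salary > 50000
Matching: 2 rows

2 rows:
Frank, 90000
Uma, 90000


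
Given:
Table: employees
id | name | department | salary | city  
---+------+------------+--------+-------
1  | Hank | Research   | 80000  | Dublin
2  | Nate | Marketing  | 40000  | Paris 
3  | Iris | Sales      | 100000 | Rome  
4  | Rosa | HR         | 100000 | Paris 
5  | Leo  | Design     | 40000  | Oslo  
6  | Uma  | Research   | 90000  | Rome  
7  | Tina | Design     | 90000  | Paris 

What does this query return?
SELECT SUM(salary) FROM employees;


SUM(salary) = 80000 + 40000 + 100000 + 100000 + 40000 + 90000 + 90000 = 540000

540000


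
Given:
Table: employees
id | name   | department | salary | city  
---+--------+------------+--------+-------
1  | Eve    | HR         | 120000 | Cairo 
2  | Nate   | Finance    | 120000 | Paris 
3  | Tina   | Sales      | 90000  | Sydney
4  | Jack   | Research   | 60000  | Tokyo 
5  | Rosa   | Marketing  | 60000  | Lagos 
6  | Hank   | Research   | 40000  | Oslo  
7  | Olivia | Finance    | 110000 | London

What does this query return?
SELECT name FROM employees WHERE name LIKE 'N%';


LIKE 'N%' matches names starting with 'N'
Matching: 1

1 rows:
Nate


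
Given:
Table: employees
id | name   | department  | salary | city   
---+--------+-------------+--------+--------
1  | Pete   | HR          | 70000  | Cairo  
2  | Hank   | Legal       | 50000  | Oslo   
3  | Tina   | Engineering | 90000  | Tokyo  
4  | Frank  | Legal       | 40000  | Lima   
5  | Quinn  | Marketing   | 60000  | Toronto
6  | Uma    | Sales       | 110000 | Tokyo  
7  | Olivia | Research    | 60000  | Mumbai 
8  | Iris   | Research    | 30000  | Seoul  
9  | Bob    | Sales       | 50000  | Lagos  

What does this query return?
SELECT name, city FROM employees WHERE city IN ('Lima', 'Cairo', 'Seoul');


Filtering: city IN ('Lima', 'Cairo', 'Seoul')
Matching: 3 rows

3 rows:
Pete, Cairo
Frank, Lima
Iris, Seoul


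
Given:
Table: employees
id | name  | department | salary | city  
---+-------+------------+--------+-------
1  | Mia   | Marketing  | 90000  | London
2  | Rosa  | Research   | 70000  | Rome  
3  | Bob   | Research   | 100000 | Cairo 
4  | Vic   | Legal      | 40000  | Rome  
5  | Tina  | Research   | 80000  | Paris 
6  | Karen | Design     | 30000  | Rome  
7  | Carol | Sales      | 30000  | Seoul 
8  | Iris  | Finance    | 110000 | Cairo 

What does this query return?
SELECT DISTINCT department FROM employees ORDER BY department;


All 'department' values (row order): Marketing, Research, Research, Legal, Research, Design, Sales, Finance
Removing duplicates leaves 6 unique value(s).

6 values:
Design
Finance
Legal
Marketing
Research
Sales


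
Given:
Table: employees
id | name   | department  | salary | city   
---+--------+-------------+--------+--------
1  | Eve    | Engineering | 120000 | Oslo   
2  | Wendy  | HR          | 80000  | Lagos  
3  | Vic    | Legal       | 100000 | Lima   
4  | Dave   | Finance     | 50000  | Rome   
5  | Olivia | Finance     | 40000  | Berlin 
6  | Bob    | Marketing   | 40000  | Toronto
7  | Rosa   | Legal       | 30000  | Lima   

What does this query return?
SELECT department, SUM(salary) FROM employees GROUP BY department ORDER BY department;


Summing salary within each department:
  Engineering: 120000 = 120000
  Finance: 50000 + 40000 = 90000
  HR: 80000 = 80000
  Legal: 100000 + 30000 = 130000
  Marketing: 40000 = 40000


5 groups:
Engineering, 120000
Finance, 90000
HR, 80000
Legal, 130000
Marketing, 40000


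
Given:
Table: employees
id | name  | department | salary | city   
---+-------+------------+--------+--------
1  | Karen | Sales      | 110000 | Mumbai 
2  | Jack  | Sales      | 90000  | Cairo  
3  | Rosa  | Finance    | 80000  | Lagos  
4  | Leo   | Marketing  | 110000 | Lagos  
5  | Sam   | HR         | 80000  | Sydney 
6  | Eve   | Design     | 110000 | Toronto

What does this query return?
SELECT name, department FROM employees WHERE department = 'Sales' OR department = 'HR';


Filtering: department = 'Sales' OR 'HR'
Matching: 3 rows

3 rows:
Karen, Sales
Jack, Sales
Sam, HR


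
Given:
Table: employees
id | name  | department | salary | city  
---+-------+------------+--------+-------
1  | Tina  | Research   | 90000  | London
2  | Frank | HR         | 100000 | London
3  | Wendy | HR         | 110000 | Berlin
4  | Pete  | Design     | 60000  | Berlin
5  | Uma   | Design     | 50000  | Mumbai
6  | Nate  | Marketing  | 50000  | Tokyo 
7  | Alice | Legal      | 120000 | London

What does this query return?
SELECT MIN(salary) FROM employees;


Salaries: 90000, 100000, 110000, 60000, 50000, 50000, 120000
MIN = 50000

50000


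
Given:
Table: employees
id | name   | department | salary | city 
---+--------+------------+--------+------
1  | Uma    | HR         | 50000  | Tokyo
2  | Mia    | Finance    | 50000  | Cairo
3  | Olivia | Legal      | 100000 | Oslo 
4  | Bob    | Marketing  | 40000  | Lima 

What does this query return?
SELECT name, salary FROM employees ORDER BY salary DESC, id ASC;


Sorting by salary DESC, then id ASC for ties

4 rows:
Olivia, 100000
Uma, 50000
Mia, 50000
Bob, 40000


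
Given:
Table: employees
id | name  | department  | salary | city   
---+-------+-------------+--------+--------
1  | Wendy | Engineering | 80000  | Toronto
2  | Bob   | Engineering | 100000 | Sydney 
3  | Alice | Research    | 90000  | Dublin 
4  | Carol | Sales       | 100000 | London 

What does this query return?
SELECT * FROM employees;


SELECT * returns all 4 rows with all columns

4 rows:
1, Wendy, Engineering, 80000, Toronto
2, Bob, Engineering, 100000, Sydney
3, Alice, Research, 90000, Dublin
4, Carol, Sales, 100000, London


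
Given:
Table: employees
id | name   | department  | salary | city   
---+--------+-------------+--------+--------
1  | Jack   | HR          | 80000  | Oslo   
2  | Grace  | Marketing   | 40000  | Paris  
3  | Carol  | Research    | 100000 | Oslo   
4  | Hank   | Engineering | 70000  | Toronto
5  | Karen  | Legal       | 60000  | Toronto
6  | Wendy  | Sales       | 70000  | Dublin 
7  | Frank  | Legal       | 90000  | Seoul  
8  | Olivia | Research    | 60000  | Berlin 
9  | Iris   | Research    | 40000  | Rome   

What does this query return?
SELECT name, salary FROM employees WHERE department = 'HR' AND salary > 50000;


Filtering: department = 'HR' AND salary > 50000
Matching: 1 rows

1 rows:
Jack, 80000


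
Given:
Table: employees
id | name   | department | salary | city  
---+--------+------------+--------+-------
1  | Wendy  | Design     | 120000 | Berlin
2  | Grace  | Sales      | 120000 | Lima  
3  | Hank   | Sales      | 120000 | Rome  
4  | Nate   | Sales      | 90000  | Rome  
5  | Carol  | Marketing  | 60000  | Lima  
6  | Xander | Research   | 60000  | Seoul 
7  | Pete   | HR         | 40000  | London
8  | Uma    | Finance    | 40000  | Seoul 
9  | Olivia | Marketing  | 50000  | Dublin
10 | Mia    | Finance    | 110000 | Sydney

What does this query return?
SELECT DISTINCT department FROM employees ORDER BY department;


All 'department' values (row order): Design, Sales, Sales, Sales, Marketing, Research, HR, Finance, Marketing, Finance
Removing duplicates leaves 6 unique value(s).

6 values:
Design
Finance
HR
Marketing
Research
Sales


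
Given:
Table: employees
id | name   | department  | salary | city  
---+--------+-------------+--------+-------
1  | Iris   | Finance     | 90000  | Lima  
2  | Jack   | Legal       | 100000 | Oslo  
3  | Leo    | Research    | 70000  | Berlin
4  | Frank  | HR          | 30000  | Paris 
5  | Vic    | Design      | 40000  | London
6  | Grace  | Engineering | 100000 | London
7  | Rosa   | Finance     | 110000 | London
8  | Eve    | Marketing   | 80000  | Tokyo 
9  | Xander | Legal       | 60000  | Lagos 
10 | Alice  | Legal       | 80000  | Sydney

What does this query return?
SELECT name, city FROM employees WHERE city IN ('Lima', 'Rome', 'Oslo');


Filtering: city IN ('Lima', 'Rome', 'Oslo')
Matching: 2 rows

2 rows:
Iris, Lima
Jack, Oslo


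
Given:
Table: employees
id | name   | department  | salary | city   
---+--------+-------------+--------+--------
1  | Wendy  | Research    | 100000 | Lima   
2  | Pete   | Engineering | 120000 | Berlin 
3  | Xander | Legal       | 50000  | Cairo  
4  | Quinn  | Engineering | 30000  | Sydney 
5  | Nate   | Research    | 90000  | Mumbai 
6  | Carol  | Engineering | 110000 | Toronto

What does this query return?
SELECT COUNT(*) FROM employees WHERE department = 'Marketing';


Counting rows where department = 'Marketing'


0


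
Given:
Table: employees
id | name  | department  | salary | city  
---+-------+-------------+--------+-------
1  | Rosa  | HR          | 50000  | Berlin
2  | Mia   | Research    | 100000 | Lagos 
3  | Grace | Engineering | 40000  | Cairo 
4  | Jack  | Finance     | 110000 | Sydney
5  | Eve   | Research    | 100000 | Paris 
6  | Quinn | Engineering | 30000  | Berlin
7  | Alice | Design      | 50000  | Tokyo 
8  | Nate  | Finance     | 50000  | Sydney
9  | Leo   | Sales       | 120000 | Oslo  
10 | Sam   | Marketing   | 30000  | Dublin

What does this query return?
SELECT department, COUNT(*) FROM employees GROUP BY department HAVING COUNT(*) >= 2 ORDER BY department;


Groups with count >= 2:
  Engineering: 2 -> PASS
  Finance: 2 -> PASS
  Research: 2 -> PASS
  Design: 1 -> filtered out
  HR: 1 -> filtered out
  Marketing: 1 -> filtered out
  Sales: 1 -> filtered out


3 groups:
Engineering, 2
Finance, 2
Research, 2


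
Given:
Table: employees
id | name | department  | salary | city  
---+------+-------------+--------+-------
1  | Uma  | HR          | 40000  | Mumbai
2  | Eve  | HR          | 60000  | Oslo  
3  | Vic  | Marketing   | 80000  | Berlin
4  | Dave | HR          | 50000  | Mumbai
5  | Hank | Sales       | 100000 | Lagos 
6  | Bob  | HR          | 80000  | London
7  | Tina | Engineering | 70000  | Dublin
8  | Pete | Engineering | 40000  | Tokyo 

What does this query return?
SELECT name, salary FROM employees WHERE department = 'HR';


Filtering: department = 'HR'
Matching rows: 4

4 rows:
Uma, 40000
Eve, 60000
Dave, 50000
Bob, 80000


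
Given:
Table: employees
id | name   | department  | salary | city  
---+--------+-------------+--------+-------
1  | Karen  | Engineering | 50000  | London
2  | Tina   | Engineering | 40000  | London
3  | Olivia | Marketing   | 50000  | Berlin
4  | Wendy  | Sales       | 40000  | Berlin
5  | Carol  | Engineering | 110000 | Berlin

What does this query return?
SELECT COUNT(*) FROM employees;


COUNT(*) counts all rows

5


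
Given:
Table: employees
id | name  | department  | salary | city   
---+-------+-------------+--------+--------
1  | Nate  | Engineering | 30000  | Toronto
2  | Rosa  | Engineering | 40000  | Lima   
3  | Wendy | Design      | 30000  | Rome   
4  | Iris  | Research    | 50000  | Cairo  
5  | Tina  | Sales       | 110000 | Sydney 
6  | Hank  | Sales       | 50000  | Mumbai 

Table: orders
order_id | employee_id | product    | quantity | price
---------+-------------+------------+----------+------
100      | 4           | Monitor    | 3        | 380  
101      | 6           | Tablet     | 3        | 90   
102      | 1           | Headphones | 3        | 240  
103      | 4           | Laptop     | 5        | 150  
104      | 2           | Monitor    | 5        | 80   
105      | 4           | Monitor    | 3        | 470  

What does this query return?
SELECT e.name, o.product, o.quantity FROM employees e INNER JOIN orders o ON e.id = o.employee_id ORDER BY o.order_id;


Joining employees.id = orders.employee_id:
  employee Iris (id=4) -> order Monitor
  employee Hank (id=6) -> order Tablet
  employee Nate (id=1) -> order Headphones
  employee Iris (id=4) -> order Laptop
  employee Rosa (id=2) -> order Monitor
  employee Iris (id=4) -> order Monitor


6 rows:
Iris, Monitor, 3
Hank, Tablet, 3
Nate, Headphones, 3
Iris, Laptop, 5
Rosa, Monitor, 5
Iris, Monitor, 3


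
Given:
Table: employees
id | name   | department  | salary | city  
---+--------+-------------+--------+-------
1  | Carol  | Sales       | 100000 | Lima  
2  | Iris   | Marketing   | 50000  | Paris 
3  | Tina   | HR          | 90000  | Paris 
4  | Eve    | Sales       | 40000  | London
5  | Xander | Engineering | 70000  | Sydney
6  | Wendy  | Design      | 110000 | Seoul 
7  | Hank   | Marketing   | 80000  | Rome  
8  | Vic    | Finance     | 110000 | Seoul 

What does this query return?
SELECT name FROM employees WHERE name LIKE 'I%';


LIKE 'I%' matches names starting with 'I'
Matching: 1

1 rows:
Iris


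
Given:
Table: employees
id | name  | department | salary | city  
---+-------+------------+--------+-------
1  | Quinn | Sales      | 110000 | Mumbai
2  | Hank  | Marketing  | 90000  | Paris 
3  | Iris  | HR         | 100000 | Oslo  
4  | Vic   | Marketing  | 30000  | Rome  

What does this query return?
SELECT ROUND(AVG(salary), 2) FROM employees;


SUM(salary) = 330000
COUNT = 4
ROUND(AVG, 2) = ROUND(330000 / 4, 2) = 82500.0

82500.0


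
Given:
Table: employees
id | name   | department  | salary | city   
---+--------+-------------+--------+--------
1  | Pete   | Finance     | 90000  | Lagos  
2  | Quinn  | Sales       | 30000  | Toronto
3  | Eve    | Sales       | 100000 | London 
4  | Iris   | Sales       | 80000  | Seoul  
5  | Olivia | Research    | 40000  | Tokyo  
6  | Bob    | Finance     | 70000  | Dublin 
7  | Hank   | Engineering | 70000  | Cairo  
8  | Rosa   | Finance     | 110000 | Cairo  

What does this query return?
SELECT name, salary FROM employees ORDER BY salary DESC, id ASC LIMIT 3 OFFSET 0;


Sort by salary DESC (id ASC tiebreak), then skip 0 and take 3
Rows 1 through 3

3 rows:
Rosa, 110000
Eve, 100000
Pete, 90000


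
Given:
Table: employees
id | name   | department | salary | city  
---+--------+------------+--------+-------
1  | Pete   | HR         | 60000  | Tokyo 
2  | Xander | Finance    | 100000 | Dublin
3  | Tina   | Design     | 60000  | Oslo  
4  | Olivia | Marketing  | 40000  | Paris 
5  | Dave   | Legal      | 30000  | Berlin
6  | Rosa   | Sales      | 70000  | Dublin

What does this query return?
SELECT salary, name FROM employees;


Projecting columns: salary, name

6 rows:
60000, Pete
100000, Xander
60000, Tina
40000, Olivia
30000, Dave
70000, Rosa


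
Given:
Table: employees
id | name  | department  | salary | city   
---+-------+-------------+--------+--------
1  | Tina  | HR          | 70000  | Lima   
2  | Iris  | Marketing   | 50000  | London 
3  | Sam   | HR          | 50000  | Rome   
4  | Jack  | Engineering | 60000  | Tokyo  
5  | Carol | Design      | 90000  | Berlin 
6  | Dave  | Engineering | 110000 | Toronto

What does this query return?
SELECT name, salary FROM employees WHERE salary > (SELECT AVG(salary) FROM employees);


Subquery: AVG(salary) = 71666.67
Filtering: salary > 71666.67
  Carol (90000) -> MATCH
  Dave (110000) -> MATCH


2 rows:
Carol, 90000
Dave, 110000


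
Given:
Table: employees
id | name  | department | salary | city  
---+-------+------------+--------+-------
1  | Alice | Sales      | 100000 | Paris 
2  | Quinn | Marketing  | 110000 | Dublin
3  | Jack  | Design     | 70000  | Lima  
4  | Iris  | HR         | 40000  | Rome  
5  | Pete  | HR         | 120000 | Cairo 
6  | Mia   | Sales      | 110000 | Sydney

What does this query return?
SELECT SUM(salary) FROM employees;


SUM(salary) = 100000 + 110000 + 70000 + 40000 + 120000 + 110000 = 550000

550000


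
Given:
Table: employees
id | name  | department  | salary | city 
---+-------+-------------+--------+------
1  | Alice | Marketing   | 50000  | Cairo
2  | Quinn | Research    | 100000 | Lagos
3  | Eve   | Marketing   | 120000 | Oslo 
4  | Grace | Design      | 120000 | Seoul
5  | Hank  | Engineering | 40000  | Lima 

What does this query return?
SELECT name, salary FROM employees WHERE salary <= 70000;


Filtering: salary <= 70000
Matching: 2 rows

2 rows:
Alice, 50000
Hank, 40000


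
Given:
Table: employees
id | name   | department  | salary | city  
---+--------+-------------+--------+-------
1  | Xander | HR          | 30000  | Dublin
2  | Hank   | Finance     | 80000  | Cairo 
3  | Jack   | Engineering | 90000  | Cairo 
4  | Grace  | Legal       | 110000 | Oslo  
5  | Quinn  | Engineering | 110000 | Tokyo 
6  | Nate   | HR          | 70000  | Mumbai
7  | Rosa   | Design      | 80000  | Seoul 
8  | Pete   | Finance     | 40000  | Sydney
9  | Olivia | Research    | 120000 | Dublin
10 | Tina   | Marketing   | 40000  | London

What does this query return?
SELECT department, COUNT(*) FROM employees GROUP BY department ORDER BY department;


Assigning each row to its department group:
  Xander -> HR
  Hank -> Finance
  Jack -> Engineering
  Grace -> Legal
  Quinn -> Engineering
  Nate -> HR
  Rosa -> Design
  Pete -> Finance
  Olivia -> Research
  Tina -> Marketing


7 groups:
Design, 1
Engineering, 2
Finance, 2
HR, 2
Legal, 1
Marketing, 1
Research, 1


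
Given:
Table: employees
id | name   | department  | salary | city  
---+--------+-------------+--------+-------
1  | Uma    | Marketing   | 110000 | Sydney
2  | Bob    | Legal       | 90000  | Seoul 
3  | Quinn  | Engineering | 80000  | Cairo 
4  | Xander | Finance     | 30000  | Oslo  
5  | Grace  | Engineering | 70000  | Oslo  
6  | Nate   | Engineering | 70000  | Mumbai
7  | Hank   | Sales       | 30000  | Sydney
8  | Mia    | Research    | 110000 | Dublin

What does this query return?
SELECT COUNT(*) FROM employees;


COUNT(*) counts all rows

8


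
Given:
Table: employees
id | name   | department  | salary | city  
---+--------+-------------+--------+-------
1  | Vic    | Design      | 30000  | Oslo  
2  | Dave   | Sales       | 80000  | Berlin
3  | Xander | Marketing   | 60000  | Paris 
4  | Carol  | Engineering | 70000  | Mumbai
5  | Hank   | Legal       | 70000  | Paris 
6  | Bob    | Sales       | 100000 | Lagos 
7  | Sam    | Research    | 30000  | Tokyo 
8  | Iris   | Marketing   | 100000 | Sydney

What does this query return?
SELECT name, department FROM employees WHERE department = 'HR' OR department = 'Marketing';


Filtering: department = 'HR' OR 'Marketing'
Matching: 2 rows

2 rows:
Xander, Marketing
Iris, Marketing


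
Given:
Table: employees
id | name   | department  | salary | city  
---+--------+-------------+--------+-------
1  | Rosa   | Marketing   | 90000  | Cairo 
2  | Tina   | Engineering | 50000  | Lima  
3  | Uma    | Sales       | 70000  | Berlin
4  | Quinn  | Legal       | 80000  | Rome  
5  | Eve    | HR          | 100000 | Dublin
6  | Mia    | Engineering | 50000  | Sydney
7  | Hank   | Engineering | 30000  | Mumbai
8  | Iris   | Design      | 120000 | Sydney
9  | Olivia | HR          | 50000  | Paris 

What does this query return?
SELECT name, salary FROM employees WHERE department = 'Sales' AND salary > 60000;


Filtering: department = 'Sales' AND salary > 60000
Matching: 1 rows

1 rows:
Uma, 70000


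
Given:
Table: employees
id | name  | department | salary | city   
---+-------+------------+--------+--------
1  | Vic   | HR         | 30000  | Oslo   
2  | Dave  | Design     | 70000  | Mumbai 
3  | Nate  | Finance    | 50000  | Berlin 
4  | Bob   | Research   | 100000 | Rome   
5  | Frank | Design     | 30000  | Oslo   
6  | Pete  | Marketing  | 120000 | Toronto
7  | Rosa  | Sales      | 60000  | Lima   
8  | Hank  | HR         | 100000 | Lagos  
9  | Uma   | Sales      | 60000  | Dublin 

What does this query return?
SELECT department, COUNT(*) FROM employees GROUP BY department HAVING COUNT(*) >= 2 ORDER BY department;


Groups with count >= 2:
  Design: 2 -> PASS
  HR: 2 -> PASS
  Sales: 2 -> PASS
  Finance: 1 -> filtered out
  Marketing: 1 -> filtered out
  Research: 1 -> filtered out


3 groups:
Design, 2
HR, 2
Sales, 2


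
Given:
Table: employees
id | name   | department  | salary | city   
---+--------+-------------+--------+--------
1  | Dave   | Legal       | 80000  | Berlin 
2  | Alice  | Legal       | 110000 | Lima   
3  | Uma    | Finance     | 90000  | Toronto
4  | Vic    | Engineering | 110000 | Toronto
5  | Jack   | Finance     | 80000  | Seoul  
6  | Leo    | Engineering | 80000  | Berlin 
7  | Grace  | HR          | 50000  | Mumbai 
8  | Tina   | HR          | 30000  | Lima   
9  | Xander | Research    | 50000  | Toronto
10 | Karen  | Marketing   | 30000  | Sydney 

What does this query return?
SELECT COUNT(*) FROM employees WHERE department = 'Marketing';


Counting rows where department = 'Marketing'
  Karen -> MATCH


1


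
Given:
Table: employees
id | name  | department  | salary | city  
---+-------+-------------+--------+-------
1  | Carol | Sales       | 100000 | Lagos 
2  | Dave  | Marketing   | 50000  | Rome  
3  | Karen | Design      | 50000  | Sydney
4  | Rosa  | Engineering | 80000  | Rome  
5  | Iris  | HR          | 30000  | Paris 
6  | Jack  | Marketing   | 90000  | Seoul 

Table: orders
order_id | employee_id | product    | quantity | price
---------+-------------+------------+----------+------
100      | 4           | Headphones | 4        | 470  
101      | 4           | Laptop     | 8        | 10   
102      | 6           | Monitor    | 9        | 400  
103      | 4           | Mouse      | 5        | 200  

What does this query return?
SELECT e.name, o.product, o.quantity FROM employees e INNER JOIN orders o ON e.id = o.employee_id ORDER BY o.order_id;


Joining employees.id = orders.employee_id:
  employee Rosa (id=4) -> order Headphones
  employee Rosa (id=4) -> order Laptop
  employee Jack (id=6) -> order Monitor
  employee Rosa (id=4) -> order Mouse


4 rows:
Rosa, Headphones, 4
Rosa, Laptop, 8
Jack, Monitor, 9
Rosa, Mouse, 5


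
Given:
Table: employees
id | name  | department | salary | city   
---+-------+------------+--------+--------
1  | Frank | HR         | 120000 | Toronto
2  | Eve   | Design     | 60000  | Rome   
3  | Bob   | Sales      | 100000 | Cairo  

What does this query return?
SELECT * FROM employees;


SELECT * returns all 3 rows with all columns

3 rows:
1, Frank, HR, 120000, Toronto
2, Eve, Design, 60000, Rome
3, Bob, Sales, 100000, Cairo


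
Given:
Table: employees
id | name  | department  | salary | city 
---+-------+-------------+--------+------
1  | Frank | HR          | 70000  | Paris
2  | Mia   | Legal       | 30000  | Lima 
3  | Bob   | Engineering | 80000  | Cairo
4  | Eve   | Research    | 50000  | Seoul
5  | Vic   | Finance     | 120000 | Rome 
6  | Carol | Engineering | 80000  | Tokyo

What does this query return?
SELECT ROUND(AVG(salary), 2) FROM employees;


SUM(salary) = 430000
COUNT = 6
ROUND(AVG, 2) = ROUND(430000 / 6, 2) = 71666.67

71666.67


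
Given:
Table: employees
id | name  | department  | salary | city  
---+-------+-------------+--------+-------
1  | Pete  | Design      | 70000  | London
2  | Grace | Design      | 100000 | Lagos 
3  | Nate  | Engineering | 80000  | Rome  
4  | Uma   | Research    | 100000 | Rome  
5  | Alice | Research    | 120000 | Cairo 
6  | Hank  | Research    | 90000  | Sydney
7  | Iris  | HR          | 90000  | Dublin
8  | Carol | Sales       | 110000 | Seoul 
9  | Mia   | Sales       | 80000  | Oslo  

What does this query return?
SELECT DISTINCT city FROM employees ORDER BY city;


All 'city' values (row order): London, Lagos, Rome, Rome, Cairo, Sydney, Dublin, Seoul, Oslo
Removing duplicates leaves 8 unique value(s).

8 values:
Cairo
Dublin
Lagos
London
Oslo
Rome
Seoul
Sydney


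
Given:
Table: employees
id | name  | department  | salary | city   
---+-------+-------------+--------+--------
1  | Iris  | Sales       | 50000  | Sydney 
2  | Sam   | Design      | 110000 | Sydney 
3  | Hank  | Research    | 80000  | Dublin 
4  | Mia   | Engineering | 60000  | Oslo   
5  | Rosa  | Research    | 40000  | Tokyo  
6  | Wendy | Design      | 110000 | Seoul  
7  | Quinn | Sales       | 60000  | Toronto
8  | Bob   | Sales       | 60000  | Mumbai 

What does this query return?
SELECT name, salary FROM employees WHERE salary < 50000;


Filtering: salary < 50000
Matching: 1 rows

1 rows:
Rosa, 40000


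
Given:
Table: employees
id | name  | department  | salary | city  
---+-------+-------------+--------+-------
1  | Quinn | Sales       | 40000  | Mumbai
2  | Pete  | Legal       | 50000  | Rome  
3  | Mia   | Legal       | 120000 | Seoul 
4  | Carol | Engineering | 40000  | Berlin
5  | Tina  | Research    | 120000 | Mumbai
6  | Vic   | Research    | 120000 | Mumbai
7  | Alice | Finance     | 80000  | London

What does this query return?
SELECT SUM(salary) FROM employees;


SUM(salary) = 40000 + 50000 + 120000 + 40000 + 120000 + 120000 + 80000 = 570000

570000


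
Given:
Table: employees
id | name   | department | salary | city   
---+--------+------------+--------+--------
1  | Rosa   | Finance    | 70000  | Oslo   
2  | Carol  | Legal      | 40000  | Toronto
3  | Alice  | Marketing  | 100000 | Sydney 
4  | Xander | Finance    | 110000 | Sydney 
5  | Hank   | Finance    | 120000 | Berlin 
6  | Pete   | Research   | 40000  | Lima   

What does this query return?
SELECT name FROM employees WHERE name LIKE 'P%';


LIKE 'P%' matches names starting with 'P'
Matching: 1

1 rows:
Pete


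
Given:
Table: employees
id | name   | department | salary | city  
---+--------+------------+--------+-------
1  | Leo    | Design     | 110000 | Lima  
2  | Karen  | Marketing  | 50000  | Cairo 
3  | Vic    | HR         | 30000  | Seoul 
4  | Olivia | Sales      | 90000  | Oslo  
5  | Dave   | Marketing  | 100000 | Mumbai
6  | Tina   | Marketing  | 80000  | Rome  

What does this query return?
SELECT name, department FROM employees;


Projecting columns: name, department

6 rows:
Leo, Design
Karen, Marketing
Vic, HR
Olivia, Sales
Dave, Marketing
Tina, Marketing


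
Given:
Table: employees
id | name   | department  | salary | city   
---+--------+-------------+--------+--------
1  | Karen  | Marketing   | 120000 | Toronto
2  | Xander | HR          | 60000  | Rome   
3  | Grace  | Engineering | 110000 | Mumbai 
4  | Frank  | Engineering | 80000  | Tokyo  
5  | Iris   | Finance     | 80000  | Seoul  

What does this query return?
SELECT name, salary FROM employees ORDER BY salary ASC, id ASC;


Sorting by salary ASC, then id ASC for ties

5 rows:
Xander, 60000
Frank, 80000
Iris, 80000
Grace, 110000
Karen, 120000


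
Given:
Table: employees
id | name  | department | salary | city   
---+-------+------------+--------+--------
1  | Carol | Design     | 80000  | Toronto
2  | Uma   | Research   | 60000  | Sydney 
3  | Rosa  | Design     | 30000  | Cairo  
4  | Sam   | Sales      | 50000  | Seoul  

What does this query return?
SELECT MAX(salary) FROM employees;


Salaries: 80000, 60000, 30000, 50000
MAX = 80000

80000
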